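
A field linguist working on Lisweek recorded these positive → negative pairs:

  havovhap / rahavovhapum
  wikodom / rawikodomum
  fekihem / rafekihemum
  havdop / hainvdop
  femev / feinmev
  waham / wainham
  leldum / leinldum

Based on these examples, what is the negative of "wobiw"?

woinbiw

havovhap and havdop both end in -p yet inflect differently (rahavovhapum, hainvdop), so the final letter is not what conditions the rule; the number of vowels is.
"wobiw" has 2 vowels. The stems with 2 vowels (havdop → hainvdop, femev → feinmev, waham → wainham) insert -in- after the first vowel.
The other pattern: stems with 3 vowels add ra- … -um around the stem.
So wobiw → woinbiw.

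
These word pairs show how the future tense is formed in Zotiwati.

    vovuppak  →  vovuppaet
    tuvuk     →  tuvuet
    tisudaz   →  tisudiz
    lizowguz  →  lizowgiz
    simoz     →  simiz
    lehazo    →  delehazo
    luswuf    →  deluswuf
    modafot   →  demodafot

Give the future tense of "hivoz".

vovuppak and tisudaz both have last vowel 'a' yet inflect differently (vovuppaet, tisudiz), so the last vowel is not what conditions the rule; the final letter is.
"hivoz" ends in -z. The stems ending in -z (tisudaz → tisudiz, lizowguz → lizowgiz, simoz → simiz) change the last vowel to 'i'.
The other patterns: stems ending in -k drop the final letter and add -et; stems ending in -f, -o or -t add the prefix de-.
So hivoz → hiviz.

hiviz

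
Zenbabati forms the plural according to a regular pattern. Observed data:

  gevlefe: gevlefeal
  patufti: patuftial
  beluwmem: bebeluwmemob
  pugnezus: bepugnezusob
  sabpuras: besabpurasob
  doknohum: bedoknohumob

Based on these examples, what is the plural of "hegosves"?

gevlefe and beluwmem both have last vowel 'e' yet inflect differently (gevlefeal, bebeluwmemob), so the last vowel is not what conditions the rule; whether the stem ends in a vowel or a consonant is.
"hegosves" ends in a consonant. The stems ending in a consonant (beluwmem → bebeluwmemob, pugnezus → bepugnezusob, sabpuras → besabpurasob) add be- … -ob around the stem.
So hegosves → behegosvesob.

behegosvesob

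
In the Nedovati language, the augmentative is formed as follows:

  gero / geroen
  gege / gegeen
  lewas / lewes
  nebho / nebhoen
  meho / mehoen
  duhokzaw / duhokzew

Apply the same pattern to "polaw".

polew

nebho and lewas both have 2 vowels yet inflect differently (nebhoen, lewes), so the number of vowels is not what conditions the rule; whether the stem ends in a vowel or a consonant is.
"polaw" ends in a consonant. The stems ending in a consonant (lewas → lewes, duhokzaw → duhokzew) change the last vowel to 'e'.
So polaw → polew.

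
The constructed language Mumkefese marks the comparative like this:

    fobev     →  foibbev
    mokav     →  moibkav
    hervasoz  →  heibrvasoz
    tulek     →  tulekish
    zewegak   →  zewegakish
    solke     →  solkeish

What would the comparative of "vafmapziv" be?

vaibfmapziv

"vafmapziv" ends in -v. The stems ending in -v (fobev → foibbev, mokav → moibkav) insert -ib- after the first vowel.
So vafmapziv → vaibfmapziv.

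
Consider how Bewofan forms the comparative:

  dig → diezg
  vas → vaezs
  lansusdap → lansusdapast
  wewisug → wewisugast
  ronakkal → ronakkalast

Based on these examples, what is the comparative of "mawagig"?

dig and wewisug both end in -g yet inflect differently (diezg, wewisugast), so the final letter is not what conditions the rule; the number of vowels is.
"mawagig" has 3 vowels. The stems with 3 vowels (lansusdap → lansusdapast, wewisug → wewisugast, ronakkal → ronakkalast) add -ast.
So mawagig → mawagigast.

mawagigast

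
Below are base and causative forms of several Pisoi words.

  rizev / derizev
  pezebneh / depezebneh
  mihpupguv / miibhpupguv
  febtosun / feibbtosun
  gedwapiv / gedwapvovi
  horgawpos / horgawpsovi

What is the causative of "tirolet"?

rizev and mihpupguv both end in -v yet inflect differently (derizev, miibhpupguv), so the final letter is not what conditions the rule; the last vowel is.
"tirolet" has last vowel 'e'. The stems whose last vowel is 'e' (rizev → derizev, pezebneh → depezebneh) add the prefix de-.
The other patterns: stems whose last vowel is 'u' insert -ib- after the first vowel; stems whose last vowel is 'i' or 'o' delete the last vowel and add -ovi.
So tirolet → detirolet.

detirolet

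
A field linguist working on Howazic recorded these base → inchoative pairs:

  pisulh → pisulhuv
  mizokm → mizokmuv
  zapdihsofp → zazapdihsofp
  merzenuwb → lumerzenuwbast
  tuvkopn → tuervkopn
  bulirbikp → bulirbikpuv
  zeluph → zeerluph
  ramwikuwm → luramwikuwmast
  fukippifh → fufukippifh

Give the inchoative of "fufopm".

fukippifh and zeluph both end in -h yet inflect differently (fufukippifh, zeerluph), so the final letter is not what conditions the rule; the second-to-last letter is.
"fufopm" has second-to-last letter 'p'. The stems whose second-to-last letter is 'p' (tuvkopn → tuervkopn, zeluph → zeerluph) insert -er- after the first vowel.
So fufopm → fuerfopm.

fuerfopm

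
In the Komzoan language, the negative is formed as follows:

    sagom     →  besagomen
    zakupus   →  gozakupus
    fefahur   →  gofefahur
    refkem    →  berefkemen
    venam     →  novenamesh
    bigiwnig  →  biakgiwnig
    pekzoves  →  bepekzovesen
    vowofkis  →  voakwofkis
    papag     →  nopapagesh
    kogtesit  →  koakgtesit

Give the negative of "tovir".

zakupus and vowofkis both end in -s yet inflect differently (gozakupus, voakwofkis), so the final letter is not what conditions the rule; the last vowel is.
"tovir" has last vowel 'i'. The stems whose last vowel is 'i' (vowofkis → voakwofkis, kogtesit → koakgtesit, bigiwnig → biakgiwnig) insert -ak- after the first vowel.
The other patterns: stems whose last vowel is 'a' add no- … -esh around the stem; stems whose last vowel is 'u' add the prefix go-; stems whose last vowel is 'e' or 'o' add be- … -en around the stem.
So tovir → toakvir.

toakvir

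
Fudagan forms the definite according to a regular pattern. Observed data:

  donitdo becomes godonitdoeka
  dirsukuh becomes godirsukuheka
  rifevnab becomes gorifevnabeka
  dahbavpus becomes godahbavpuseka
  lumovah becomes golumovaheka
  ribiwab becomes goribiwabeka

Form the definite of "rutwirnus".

gorutwirnuseka

Every pair shown (donitdo → godonitdoeka, dirsukuh → godirsukuheka, rifevnab → gorifevnabeka, …) follows the same rule: add go- … -eka around the stem.
So rutwirnus → gorutwirnuseka.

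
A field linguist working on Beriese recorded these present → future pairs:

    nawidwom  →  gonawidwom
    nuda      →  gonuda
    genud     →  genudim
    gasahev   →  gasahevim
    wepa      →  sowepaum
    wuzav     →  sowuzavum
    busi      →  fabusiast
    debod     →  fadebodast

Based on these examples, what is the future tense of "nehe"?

gonehe

nuda and wepa both end in -a yet inflect differently (gonuda, sowepaum), so the final letter is not what conditions the rule; the first letter is.
"nehe" begins with n-. The stems beginning with n- (nawidwom → gonawidwom, nuda → gonuda) add the prefix go-.
So nehe → gonehe.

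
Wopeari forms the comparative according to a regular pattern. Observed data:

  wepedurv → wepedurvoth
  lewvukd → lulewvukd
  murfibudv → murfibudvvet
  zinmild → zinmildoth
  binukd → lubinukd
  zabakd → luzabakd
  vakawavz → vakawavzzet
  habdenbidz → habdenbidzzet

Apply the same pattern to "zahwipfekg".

"zahwipfekg" has second-to-last letter 'k'. The stems whose second-to-last letter is 'k' (lewvukd → lulewvukd, zabakd → luzabakd, binukd → lubinukd) add the prefix lu-.
The other patterns: stems whose second-to-last letter is 'l' or 'r' add -oth; stems whose second-to-last letter is 'd' or 'v' double the final consonant and add -et.
So zahwipfekg → luzahwipfekg.

luzahwipfekg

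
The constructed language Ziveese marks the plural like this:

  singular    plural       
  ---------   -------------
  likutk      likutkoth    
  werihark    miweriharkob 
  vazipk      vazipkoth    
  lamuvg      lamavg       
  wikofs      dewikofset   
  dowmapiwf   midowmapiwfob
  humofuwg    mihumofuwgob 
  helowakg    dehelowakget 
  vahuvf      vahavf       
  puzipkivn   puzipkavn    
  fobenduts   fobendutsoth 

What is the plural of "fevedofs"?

"fevedofs" has second-to-last letter 'f'. The one such stem in the data (wikofs → dewikofset) adds de- … -et around the stem, so the same rule applies.
The other patterns: stems whose second-to-last letter is 'r' or 'w' add mi- … -ob around the stem; stems whose second-to-last letter is 'v' change the last vowel to 'a'; stems whose second-to-last letter is 'p' or 't' add -oth.
So fevedofs → defevedofset.

defevedofset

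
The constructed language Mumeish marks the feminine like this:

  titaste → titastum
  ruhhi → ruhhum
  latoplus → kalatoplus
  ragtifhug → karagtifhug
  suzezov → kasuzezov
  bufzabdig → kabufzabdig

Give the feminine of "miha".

mihum

ruhhi and bufzabdig both have last vowel 'i' yet inflect differently (ruhhum, kabufzabdig), so the last vowel is not what conditions the rule; whether the stem ends in a vowel or a consonant is.
"miha" ends in a vowel. The stems ending in a vowel (titaste → titastum, ruhhi → ruhhum) drop the final letter and add -um.
So miha → mihum.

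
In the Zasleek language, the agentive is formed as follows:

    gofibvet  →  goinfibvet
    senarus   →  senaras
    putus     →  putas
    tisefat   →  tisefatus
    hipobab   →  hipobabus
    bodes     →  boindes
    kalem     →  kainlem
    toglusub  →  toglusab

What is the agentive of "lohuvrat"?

tisefat and gofibvet both end in -t yet inflect differently (tisefatus, goinfibvet), so the final letter is not what conditions the rule; the last vowel is.
"lohuvrat" has last vowel 'a'. The stems whose last vowel is 'a' (tisefat → tisefatus, hipobab → hipobabus) add -us.
The other patterns: stems whose last vowel is 'e' insert -in- after the first vowel; stems whose last vowel is 'u' change the last vowel to 'a'.
So lohuvrat → lohuvratus.

lohuvratus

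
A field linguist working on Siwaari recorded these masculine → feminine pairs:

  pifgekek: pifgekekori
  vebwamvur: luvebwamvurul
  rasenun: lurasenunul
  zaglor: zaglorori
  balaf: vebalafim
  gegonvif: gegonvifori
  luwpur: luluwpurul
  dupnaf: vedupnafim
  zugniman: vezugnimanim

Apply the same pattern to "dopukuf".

zugniman and rasenun both end in -n yet inflect differently (vezugnimanim, lurasenunul), so the final letter is not what conditions the rule; the last vowel is.
"dopukuf" has last vowel 'u'. The stems whose last vowel is 'u' (luwpur → luluwpurul, vebwamvur → luvebwamvurul, rasenun → lurasenunul) add lu- … -ul around the stem.
The other patterns: stems whose last vowel is 'a' add ve- … -im around the stem; stems whose last vowel is 'e', 'i' or 'o' add -ori.
So dopukuf → ludopukuful.

ludopukuful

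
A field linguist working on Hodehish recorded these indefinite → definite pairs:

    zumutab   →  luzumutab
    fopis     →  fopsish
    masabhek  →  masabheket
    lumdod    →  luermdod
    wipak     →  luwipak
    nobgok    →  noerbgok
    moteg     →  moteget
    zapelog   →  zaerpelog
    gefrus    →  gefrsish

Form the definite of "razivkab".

nobgok and wipak both end in -k yet inflect differently (noerbgok, luwipak), so the final letter is not what conditions the rule; the last vowel is.
"razivkab" has last vowel 'a'. The stems whose last vowel is 'a' (zumutab → luzumutab, wipak → luwipak) add the prefix lu-.
So razivkab → lurazivkab.

lurazivkab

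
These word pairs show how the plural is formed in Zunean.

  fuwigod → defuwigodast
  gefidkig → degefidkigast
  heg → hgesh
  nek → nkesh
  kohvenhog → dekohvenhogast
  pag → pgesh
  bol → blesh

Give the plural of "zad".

gefidkig and pag both end in -g yet inflect differently (degefidkigast, pgesh), so the final letter is not what conditions the rule; the number of vowels is.
"zad" has 1 vowel. The stems with 1 vowel (pag → pgesh, nek → nkesh, bol → blesh) delete the last vowel and add -esh.
So zad → zdesh.

zdesh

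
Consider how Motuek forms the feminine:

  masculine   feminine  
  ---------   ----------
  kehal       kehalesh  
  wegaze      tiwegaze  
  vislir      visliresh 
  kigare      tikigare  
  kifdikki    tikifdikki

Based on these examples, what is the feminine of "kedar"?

kifdikki and vislir both have last vowel 'i' yet inflect differently (tikifdikki, visliresh), so the last vowel is not what conditions the rule; whether the stem ends in a vowel or a consonant is.
"kedar" ends in a consonant. The stems ending in a consonant (kehal → kehalesh, vislir → visliresh) add -esh.
So kedar → kedaresh.

kedaresh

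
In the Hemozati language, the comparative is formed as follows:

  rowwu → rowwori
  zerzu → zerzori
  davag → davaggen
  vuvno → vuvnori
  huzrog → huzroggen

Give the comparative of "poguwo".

"poguwo" ends in a vowel. The stems ending in a vowel (vuvno → vuvnori, zerzu → zerzori, rowwu → rowwori) drop the final letter and add -ori.
The other pattern: stems ending in a consonant double the final consonant and add -en.
So poguwo → poguwori.

poguwori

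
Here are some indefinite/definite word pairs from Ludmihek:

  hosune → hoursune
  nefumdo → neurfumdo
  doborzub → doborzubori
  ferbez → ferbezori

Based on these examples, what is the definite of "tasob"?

tasobori

hosune and ferbez both have last vowel 'e' yet inflect differently (hoursune, ferbezori), so the last vowel is not what conditions the rule; whether the stem ends in a vowel or a consonant is.
"tasob" ends in a consonant. The stems ending in a consonant (ferbez → ferbezori, doborzub → doborzubori) add -ori.
The other pattern: stems ending in a vowel insert -ur- after the first vowel.
So tasob → tasobori.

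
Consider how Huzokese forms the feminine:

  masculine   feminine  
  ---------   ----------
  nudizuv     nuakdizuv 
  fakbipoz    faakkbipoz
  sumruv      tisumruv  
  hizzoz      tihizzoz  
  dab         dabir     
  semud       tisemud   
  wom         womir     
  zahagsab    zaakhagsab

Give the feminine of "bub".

bubir

hizzoz and fakbipoz both end in -z yet inflect differently (tihizzoz, faakkbipoz), so the final letter is not what conditions the rule; the number of vowels is.
"bub" has 1 vowel. The stems with 1 vowel (wom → womir, dab → dabir) add -ir.
The other patterns: stems with 2 vowels add the prefix ti-; stems with 3 vowels insert -ak- after the first vowel.
So bub → bubir.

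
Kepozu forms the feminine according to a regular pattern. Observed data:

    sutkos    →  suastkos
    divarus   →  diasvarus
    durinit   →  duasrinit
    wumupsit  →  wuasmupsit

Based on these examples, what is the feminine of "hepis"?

Every pair shown (sutkos → suastkos, divarus → diasvarus, durinit → duasrinit, …) follows the same rule: insert -as- after the first vowel.
So hepis → heaspis.

heaspis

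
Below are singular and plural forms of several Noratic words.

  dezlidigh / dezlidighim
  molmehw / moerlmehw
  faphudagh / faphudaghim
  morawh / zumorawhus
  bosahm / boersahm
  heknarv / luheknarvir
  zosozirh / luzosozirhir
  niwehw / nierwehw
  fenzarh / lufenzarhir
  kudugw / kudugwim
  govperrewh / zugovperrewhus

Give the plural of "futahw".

fuertahw

"futahw" has second-to-last letter 'h'. The stems whose second-to-last letter is 'h' (molmehw → moerlmehw, niwehw → nierwehw, bosahm → boersahm) insert -er- after the first vowel.
So futahw → fuertahw.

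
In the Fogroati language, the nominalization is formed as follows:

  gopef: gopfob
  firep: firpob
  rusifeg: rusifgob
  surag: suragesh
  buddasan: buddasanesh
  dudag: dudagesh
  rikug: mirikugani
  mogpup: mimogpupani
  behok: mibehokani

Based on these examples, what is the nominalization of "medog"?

rusifeg and surag both end in -g yet inflect differently (rusifgob, suragesh), so the final letter is not what conditions the rule; the last vowel is.
"medog" has last vowel 'o'. The one such stem in the data (behok → mibehokani) adds mi- … -ani around the stem, so the same rule applies.
So medog → mimedogani.

mimedogani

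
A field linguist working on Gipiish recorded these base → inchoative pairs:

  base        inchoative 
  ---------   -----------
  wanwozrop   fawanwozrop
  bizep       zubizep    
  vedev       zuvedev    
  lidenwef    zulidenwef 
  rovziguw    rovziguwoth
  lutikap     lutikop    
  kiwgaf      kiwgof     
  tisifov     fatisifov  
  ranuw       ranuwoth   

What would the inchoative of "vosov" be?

"vosov" has last vowel 'o'. The stems whose last vowel is 'o' (wanwozrop → fawanwozrop, tisifov → fatisifov) add the prefix fa-.
The other patterns: stems whose last vowel is 'e' add the prefix zu-; stems whose last vowel is 'a' change the last vowel to 'o'; stems whose last vowel is 'u' add -oth.
So vosov → favosov.

favosov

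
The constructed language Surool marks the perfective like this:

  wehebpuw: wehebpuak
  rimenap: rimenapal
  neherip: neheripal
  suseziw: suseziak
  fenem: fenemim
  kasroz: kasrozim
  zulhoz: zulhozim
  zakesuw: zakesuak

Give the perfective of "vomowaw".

neherip and suseziw both have last vowel 'i' yet inflect differently (neheripal, suseziak), so the last vowel is not what conditions the rule; the final letter is.
"vomowaw" ends in -w. The stems ending in -w (suseziw → suseziak, zakesuw → zakesuak, wehebpuw → wehebpuak) drop the final letter and add -ak.
The other patterns: stems ending in -p add -al; stems ending in -m or -z add -im.
So vomowaw → vomowaak.

vomowaak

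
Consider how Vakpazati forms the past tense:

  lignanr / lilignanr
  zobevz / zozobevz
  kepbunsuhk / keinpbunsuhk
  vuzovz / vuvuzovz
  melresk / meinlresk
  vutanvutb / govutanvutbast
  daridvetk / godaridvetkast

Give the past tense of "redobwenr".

"redobwenr" has second-to-last letter 'n'. The one such stem in the data (lignanr → lilignanr) repeats the first consonant+vowel as a prefix (as do zobevz, vuzovz), so the same rule applies.
So redobwenr → reredobwenr.

reredobwenr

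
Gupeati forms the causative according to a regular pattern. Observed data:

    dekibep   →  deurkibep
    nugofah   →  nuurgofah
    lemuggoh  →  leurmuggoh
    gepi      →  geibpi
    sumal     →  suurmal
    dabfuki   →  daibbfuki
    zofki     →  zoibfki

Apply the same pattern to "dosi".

doibsi

dekibep and dabfuki both begin with d- yet inflect differently (deurkibep, daibbfuki), so the first letter is not what conditions the rule; whether the stem ends in a vowel or a consonant is.
"dosi" ends in a vowel. The stems ending in a vowel (gepi → geibpi, dabfuki → daibbfuki, zofki → zoibfki) insert -ib- after the first vowel.
The other pattern: stems ending in a consonant insert -ur- after the first vowel.
So dosi → doibsi.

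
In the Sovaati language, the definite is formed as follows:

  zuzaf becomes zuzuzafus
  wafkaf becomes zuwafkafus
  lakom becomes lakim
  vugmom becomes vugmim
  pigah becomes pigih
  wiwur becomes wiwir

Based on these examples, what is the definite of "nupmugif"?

zuzaf and pigah both have last vowel 'a' yet inflect differently (zuzuzafus, pigih), so the last vowel is not what conditions the rule; the final letter is.
"nupmugif" ends in -f. The stems ending in -f (zuzaf → zuzuzafus, wafkaf → zuwafkafus) add zu- … -us around the stem.
So nupmugif → zunupmugifus.

zunupmugifus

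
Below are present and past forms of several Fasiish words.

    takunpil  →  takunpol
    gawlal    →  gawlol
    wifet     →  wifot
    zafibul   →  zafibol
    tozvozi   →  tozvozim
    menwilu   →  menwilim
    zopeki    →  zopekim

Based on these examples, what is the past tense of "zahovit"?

zahovot

"zahovit" ends in a consonant. The stems ending in a consonant (takunpil → takunpol, gawlal → gawlol, wifet → wifot) change the last vowel to 'o'.
So zahovit → zahovot.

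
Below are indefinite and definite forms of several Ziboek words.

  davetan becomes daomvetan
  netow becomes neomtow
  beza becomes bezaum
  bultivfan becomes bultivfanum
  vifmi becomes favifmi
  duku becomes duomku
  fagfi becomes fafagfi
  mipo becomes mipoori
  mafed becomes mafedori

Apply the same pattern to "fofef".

davetan and bultivfan both end in -n yet inflect differently (daomvetan, bultivfanum), so the final letter is not what conditions the rule; the first letter is.
"fofef" begins with f-. The one such stem in the data (fagfi → fafagfi) adds the prefix fa-, so the same rule applies.
The other patterns: stems beginning with m- add -ori; stems beginning with d- or n- insert -om- after the first vowel; stems beginning with b- add -um.
So fofef → fafofef.

fafofef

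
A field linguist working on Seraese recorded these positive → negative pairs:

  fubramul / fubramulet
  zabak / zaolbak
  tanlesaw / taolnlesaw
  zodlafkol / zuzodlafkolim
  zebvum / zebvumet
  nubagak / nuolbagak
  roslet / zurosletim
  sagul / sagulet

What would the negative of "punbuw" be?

sagul and zodlafkol both end in -l yet inflect differently (sagulet, zuzodlafkolim), so the final letter is not what conditions the rule; the last vowel is.
"punbuw" has last vowel 'u'. The stems whose last vowel is 'u' (sagul → sagulet, fubramul → fubramulet, zebvum → zebvumet) add -et.
So punbuw → punbuwet.

punbuwet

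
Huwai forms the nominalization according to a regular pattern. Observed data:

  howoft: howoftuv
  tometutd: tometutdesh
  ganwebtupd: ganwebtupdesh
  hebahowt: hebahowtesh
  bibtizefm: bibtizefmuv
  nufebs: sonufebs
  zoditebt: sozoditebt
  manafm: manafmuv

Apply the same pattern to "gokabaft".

howoft and zoditebt both end in -t yet inflect differently (howoftuv, sozoditebt), so the final letter is not what conditions the rule; the second-to-last letter is.
"gokabaft" has second-to-last letter 'f'. The stems whose second-to-last letter is 'f' (bibtizefm → bibtizefmuv, howoft → howoftuv, manafm → manafmuv) add -uv.
The other patterns: stems whose second-to-last letter is 'b' add the prefix so-; stems whose second-to-last letter is 'p', 't' or 'w' add -esh.
So gokabaft → gokabaftuv.

gokabaftuv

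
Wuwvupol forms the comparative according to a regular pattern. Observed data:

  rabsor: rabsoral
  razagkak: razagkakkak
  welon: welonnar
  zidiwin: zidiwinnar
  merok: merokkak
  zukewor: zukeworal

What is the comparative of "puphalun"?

welon and zukewor both have last vowel 'o' yet inflect differently (welonnar, zukeworal), so the last vowel is not what conditions the rule; the final letter is.
"puphalun" ends in -n. The stems ending in -n (zidiwin → zidiwinnar, welon → welonnar) double the final consonant and add -ar.
The other patterns: stems ending in -r add -al; stems ending in -k double the final consonant and add -ak.
So puphalun → puphalunnar.

puphalunnar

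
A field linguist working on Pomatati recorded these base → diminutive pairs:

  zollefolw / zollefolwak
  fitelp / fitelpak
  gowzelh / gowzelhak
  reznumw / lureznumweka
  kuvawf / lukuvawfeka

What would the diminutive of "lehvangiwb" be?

zollefolw and reznumw both end in -w yet inflect differently (zollefolwak, lureznumweka), so the final letter is not what conditions the rule; the second-to-last letter is.
"lehvangiwb" has second-to-last letter 'w'. The one such stem in the data (kuvawf → lukuvawfeka) adds lu- … -eka around the stem, so the same rule applies.
So lehvangiwb → lulehvangiwbeka.

lulehvangiwbeka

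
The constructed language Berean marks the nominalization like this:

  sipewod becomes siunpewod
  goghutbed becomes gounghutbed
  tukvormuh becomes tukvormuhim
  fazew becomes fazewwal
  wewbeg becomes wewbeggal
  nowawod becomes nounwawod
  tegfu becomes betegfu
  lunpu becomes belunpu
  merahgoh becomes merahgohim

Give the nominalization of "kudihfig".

merahgoh and sipewod both have last vowel 'o' yet inflect differently (merahgohim, siunpewod), so the last vowel is not what conditions the rule; the final letter is.
"kudihfig" ends in -g. The one such stem in the data (wewbeg → wewbeggal) doubles the final consonant and adds -al (as does fazew), so the same rule applies.
So kudihfig → kudihfiggal.

kudihfiggal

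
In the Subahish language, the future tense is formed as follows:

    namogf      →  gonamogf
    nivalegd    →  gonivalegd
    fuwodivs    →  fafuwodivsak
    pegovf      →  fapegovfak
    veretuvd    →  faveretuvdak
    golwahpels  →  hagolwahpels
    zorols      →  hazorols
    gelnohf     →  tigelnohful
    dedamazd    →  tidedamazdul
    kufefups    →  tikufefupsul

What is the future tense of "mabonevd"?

famabonevdak

namogf and pegovf both end in -f yet inflect differently (gonamogf, fapegovfak), so the final letter is not what conditions the rule; the second-to-last letter is.
"mabonevd" has second-to-last letter 'v'. The stems whose second-to-last letter is 'v' (fuwodivs → fafuwodivsak, pegovf → fapegovfak, veretuvd → faveretuvdak) add fa- … -ak around the stem.
The other patterns: stems whose second-to-last letter is 'g' add the prefix go-; stems whose second-to-last letter is 'l' add the prefix ha-; stems whose second-to-last letter is 'h', 'p' or 'z' add ti- … -ul around the stem.
So mabonevd → famabonevdak.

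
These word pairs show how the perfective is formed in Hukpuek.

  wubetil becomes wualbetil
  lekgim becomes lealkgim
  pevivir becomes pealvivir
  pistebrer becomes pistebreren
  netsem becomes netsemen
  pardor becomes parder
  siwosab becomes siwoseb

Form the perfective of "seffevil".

sealffevil

pevivir and pistebrer both end in -r yet inflect differently (pealvivir, pistebreren), so the final letter is not what conditions the rule; the last vowel is.
"seffevil" has last vowel 'i'. The stems whose last vowel is 'i' (wubetil → wualbetil, lekgim → lealkgim, pevivir → pealvivir) insert -al- after the first vowel.
So seffevil → sealffevil.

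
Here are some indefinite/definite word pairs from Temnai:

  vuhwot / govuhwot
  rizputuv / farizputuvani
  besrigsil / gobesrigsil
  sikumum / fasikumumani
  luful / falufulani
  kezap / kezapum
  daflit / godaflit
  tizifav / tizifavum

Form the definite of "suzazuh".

fasuzazuhani

besrigsil and luful both end in -l yet inflect differently (gobesrigsil, falufulani), so the final letter is not what conditions the rule; the last vowel is.
"suzazuh" has last vowel 'u'. The stems whose last vowel is 'u' (rizputuv → farizputuvani, luful → falufulani, sikumum → fasikumumani) add fa- … -ani around the stem.
So suzazuh → fasuzazuhani.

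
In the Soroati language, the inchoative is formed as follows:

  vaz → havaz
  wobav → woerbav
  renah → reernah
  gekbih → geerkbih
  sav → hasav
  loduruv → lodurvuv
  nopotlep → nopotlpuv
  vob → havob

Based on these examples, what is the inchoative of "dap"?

sav and wobav both end in -v yet inflect differently (hasav, woerbav), so the final letter is not what conditions the rule; the number of vowels is.
"dap" has 1 vowel. The stems with 1 vowel (vob → havob, vaz → havaz, sav → hasav) add the prefix ha-.
The other patterns: stems with 2 vowels insert -er- after the first vowel; stems with 3 vowels delete the last vowel and add -uv.
So dap → hadap.

hadap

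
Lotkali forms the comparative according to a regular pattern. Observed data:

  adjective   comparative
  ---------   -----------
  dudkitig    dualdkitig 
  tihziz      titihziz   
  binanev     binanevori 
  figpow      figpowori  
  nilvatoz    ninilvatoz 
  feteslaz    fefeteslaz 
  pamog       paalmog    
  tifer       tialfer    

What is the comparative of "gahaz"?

"gahaz" ends in -z. The stems ending in -z (tihziz → titihziz, nilvatoz → ninilvatoz, feteslaz → fefeteslaz) repeat the first consonant+vowel as a prefix.
So gahaz → gagahaz.

gagahaz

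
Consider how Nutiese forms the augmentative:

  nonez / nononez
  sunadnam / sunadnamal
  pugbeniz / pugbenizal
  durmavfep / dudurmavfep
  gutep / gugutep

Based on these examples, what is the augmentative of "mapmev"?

mamapmev

nonez and pugbeniz both end in -z yet inflect differently (nononez, pugbenizal), so the final letter is not what conditions the rule; the last vowel is.
"mapmev" has last vowel 'e'. The stems whose last vowel is 'e' (durmavfep → dudurmavfep, nonez → nononez, gutep → gugutep) repeat the first consonant+vowel as a prefix.
The other pattern: stems whose last vowel is 'a' or 'i' add -al.
So mapmev → mamapmev.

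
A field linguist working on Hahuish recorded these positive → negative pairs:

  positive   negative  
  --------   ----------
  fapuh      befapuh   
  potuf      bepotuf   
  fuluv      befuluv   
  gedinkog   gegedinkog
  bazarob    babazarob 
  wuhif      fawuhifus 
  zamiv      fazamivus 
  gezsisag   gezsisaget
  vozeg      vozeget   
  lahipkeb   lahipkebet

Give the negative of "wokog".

potuf and wuhif both end in -f yet inflect differently (bepotuf, fawuhifus), so the final letter is not what conditions the rule; the last vowel is.
"wokog" has last vowel 'o'. The stems whose last vowel is 'o' (gedinkog → gegedinkog, bazarob → babazarob) repeat the first consonant+vowel as a prefix.
So wokog → wowokog.

wowokog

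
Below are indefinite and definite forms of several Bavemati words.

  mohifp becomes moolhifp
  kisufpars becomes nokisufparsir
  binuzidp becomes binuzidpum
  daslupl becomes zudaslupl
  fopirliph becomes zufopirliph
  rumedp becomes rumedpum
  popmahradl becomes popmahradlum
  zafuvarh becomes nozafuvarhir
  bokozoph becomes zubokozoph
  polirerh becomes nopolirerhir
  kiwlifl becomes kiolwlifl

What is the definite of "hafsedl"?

zafuvarh and bokozoph both end in -h yet inflect differently (nozafuvarhir, zubokozoph), so the final letter is not what conditions the rule; the second-to-last letter is.
"hafsedl" has second-to-last letter 'd'. The stems whose second-to-last letter is 'd' (rumedp → rumedpum, popmahradl → popmahradlum, binuzidp → binuzidpum) add -um.
So hafsedl → hafsedlum.

hafsedlum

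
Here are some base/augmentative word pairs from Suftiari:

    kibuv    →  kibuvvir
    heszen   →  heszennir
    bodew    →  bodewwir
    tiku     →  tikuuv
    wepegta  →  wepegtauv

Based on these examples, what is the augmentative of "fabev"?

fabevvir

"fabev" ends in a consonant. The stems ending in a consonant (kibuv → kibuvvir, bodew → bodewwir, heszen → heszennir) double the final consonant and add -ir.
The other pattern: stems ending in a vowel add -uv.
So fabev → fabevvir.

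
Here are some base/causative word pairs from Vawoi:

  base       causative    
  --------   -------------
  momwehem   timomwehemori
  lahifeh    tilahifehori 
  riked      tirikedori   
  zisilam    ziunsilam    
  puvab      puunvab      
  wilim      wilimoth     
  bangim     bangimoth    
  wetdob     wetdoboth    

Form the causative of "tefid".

tefidoth

momwehem and zisilam both end in -m yet inflect differently (timomwehemori, ziunsilam), so the final letter is not what conditions the rule; the last vowel is.
"tefid" has last vowel 'i'. The stems whose last vowel is 'i' (wilim → wilimoth, bangim → bangimoth) add -oth.
The other patterns: stems whose last vowel is 'e' add ti- … -ori around the stem; stems whose last vowel is 'a' insert -un- after the first vowel.
So tefid → tefidoth.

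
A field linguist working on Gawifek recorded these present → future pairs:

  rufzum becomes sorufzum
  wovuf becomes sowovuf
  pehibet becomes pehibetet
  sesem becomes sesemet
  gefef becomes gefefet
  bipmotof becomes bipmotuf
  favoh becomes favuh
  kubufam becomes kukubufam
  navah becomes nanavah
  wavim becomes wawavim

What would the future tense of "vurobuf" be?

sovurobuf

rufzum and sesem both end in -m yet inflect differently (sorufzum, sesemet), so the final letter is not what conditions the rule; the last vowel is.
"vurobuf" has last vowel 'u'. The stems whose last vowel is 'u' (rufzum → sorufzum, wovuf → sowovuf) add the prefix so-.
The other patterns: stems whose last vowel is 'e' add -et; stems whose last vowel is 'o' change the last vowel to 'u'; stems whose last vowel is 'a' or 'i' repeat the first consonant+vowel as a prefix.
So vurobuf → sovurobuf.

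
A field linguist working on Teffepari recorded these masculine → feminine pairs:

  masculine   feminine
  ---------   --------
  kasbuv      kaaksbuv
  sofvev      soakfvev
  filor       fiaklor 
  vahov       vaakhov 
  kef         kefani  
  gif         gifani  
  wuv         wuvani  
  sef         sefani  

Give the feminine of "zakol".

kasbuv and wuv both end in -v yet inflect differently (kaaksbuv, wuvani), so the final letter is not what conditions the rule; the number of vowels is.
"zakol" has 2 vowels. The stems with 2 vowels (kasbuv → kaaksbuv, sofvev → soakfvev, filor → fiaklor) insert -ak- after the first vowel.
So zakol → zaakkol.

zaakkol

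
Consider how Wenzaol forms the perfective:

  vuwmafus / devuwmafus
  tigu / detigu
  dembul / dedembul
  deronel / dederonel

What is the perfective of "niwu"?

deniwu

Every pair shown (vuwmafus → devuwmafus, tigu → detigu, dembul → dedembul, …) follows the same rule: add the prefix de-.
So niwu → deniwu.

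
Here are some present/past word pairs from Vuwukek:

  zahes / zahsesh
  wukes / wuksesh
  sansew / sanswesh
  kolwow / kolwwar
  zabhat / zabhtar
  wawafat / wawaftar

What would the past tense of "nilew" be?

nilwesh

"nilew" has last vowel 'e'. The stems whose last vowel is 'e' (zahes → zahsesh, wukes → wuksesh, sansew → sanswesh) delete the last vowel and add -esh.
So nilew → nilwesh.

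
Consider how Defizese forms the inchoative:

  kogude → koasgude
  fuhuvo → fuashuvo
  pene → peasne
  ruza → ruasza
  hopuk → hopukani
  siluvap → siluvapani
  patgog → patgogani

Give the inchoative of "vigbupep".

ruza and siluvap both have last vowel 'a' yet inflect differently (ruasza, siluvapani), so the last vowel is not what conditions the rule; whether the stem ends in a vowel or a consonant is.
"vigbupep" ends in a consonant. The stems ending in a consonant (hopuk → hopukani, siluvap → siluvapani, patgog → patgogani) add -ani.
The other pattern: stems ending in a vowel insert -as- after the first vowel.
So vigbupep → vigbupepani.

vigbupepani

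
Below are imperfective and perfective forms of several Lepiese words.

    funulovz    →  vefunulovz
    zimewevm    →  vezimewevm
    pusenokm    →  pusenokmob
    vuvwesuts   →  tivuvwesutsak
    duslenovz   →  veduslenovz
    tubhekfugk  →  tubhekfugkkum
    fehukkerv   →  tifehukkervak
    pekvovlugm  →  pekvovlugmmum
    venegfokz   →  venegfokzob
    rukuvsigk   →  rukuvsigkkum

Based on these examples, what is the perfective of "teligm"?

pusenokm and pekvovlugm both end in -m yet inflect differently (pusenokmob, pekvovlugmmum), so the final letter is not what conditions the rule; the second-to-last letter is.
"teligm" has second-to-last letter 'g'. The stems whose second-to-last letter is 'g' (rukuvsigk → rukuvsigkkum, pekvovlugm → pekvovlugmmum, tubhekfugk → tubhekfugkkum) double the final consonant and add -um.
So teligm → teligmmum.

teligmmum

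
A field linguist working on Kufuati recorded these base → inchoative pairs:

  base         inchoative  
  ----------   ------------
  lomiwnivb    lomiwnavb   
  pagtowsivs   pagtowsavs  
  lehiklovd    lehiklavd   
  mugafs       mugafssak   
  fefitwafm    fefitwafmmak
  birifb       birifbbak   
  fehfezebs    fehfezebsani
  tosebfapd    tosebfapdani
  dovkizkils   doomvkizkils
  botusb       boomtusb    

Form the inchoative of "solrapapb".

"solrapapb" has second-to-last letter 'p'. The one such stem in the data (tosebfapd → tosebfapdani) adds -ani, so the same rule applies.
So solrapapb → solrapapbani.

solrapapbani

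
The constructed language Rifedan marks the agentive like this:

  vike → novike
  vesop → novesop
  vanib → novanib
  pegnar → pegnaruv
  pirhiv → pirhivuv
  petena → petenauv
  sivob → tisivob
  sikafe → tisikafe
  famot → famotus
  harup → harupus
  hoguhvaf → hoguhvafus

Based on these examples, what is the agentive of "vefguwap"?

novefguwap

vanib and sivob both end in -b yet inflect differently (novanib, tisivob), so the final letter is not what conditions the rule; the first letter is.
"vefguwap" begins with v-. The stems beginning with v- (vike → novike, vesop → novesop, vanib → novanib) add the prefix no-.
The other patterns: stems beginning with p- add -uv; stems beginning with s- add the prefix ti-; stems beginning with f- or h- add -us.
So vefguwap → novefguwap.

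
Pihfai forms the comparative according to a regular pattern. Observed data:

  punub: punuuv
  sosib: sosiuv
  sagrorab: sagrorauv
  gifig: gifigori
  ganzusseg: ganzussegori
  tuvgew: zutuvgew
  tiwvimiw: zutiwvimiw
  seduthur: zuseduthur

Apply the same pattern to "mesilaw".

sosib and gifig both have last vowel 'i' yet inflect differently (sosiuv, gifigori), so the last vowel is not what conditions the rule; the final letter is.
"mesilaw" ends in -w. The stems ending in -w (tuvgew → zutuvgew, tiwvimiw → zutiwvimiw) add the prefix zu-.
So mesilaw → zumesilaw.

zumesilaw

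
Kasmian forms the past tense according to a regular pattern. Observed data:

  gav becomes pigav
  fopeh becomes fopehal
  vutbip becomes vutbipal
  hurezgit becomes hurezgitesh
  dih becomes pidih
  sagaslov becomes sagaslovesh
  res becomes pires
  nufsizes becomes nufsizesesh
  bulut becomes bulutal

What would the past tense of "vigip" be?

"vigip" has 2 vowels. The stems with 2 vowels (fopeh → fopehal, vutbip → vutbipal, bulut → bulutal) add -al.
So vigip → vigipal.

vigipal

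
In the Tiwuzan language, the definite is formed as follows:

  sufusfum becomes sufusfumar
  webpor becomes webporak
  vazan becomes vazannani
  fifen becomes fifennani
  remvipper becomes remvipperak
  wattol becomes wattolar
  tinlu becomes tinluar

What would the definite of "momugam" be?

fifen and remvipper both have last vowel 'e' yet inflect differently (fifennani, remvipperak), so the last vowel is not what conditions the rule; the final letter is.
"momugam" ends in -m. The one such stem in the data (sufusfum → sufusfumar) adds -ar, so the same rule applies.
The other patterns: stems ending in -n double the final consonant and add -ani; stems ending in -r add -ak.
So momugam → momugamar.

momugamar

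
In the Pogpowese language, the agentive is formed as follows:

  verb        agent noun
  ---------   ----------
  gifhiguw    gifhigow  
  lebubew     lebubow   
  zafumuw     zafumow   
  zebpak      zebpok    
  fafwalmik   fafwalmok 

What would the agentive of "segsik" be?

segsok

Every pair shown (gifhiguw → gifhigow, lebubew → lebubow, zafumuw → zafumow, …) follows the same rule: change the last vowel to 'o'.
So segsik → segsok.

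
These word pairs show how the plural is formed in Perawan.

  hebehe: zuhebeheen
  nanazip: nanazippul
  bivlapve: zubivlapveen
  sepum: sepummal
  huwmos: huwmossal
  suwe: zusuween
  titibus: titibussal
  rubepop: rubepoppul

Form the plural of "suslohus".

rubepop and huwmos both have last vowel 'o' yet inflect differently (rubepoppul, huwmossal), so the last vowel is not what conditions the rule; the final letter is.
"suslohus" ends in -s. The stems ending in -s (titibus → titibussal, huwmos → huwmossal) double the final consonant and add -al.
So suslohus → suslohussal.

suslohussal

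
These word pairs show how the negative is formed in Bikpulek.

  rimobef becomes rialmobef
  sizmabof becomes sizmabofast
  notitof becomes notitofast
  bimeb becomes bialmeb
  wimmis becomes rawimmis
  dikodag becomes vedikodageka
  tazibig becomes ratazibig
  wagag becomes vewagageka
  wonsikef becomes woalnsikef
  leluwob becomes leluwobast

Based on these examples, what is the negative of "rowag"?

verowageka

leluwob and bimeb both end in -b yet inflect differently (leluwobast, bialmeb), so the final letter is not what conditions the rule; the last vowel is.
"rowag" has last vowel 'a'. The stems whose last vowel is 'a' (dikodag → vedikodageka, wagag → vewagageka) add ve- … -eka around the stem.
The other patterns: stems whose last vowel is 'o' add -ast; stems whose last vowel is 'i' add the prefix ra-; stems whose last vowel is 'e' insert -al- after the first vowel.
So rowag → verowageka.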